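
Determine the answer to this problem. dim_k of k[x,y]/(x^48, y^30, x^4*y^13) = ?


k[x,y]/I, I = (x^48, y^30, x^4*y^13)
Rect: 48x30=1440. Corner: (48-4)x(30-13)=748.
dim = 1440-748 = 692


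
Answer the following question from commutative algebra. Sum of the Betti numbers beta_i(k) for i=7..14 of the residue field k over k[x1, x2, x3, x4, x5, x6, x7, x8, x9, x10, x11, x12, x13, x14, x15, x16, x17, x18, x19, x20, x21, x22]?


Koszul resolution: beta_i(k)=C(n,i), n=22
C(22,7)=170544, C(22,8)=319770, C(22,9)=497420, C(22,10)=646646, C(22,11)=705432, C(22,12)=646646, C(22,13)=497420, C(22,14)=319770
Sum=3803648


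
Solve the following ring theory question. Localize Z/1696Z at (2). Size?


2-primary part: 1696=2^5*53
Size=2^5=32


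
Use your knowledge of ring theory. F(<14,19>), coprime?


gcd(14,19)=1 => F=ab-a-b=14*19-14-19=266-33=233


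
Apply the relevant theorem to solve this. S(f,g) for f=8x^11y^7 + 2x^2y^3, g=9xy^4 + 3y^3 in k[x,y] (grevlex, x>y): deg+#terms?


LT(f)=8x^11y^7, LT(g)=9xy^4
lcm(LM)=x^11y^7
S(f,g) (scaled by 72 to clear denominators) = 9*f - 8x^10y^3*g = -24x^10y^6 + 18x^2y^3
2 terms, deg 16.
16+2=18


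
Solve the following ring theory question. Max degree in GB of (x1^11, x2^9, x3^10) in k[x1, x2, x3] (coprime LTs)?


Pure powers, coprime LTs => already GB.
Degrees: 11, 9, 10
Max=11


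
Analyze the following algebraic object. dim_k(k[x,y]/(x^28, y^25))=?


Basis: x^i*y^j, i<28, j<25
28*25=700


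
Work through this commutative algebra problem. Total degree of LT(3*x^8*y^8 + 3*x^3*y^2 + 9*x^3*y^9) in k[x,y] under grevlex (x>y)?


LT: 3*x^8*y^8
deg_x=8, deg_y=8
Total=8+8=16


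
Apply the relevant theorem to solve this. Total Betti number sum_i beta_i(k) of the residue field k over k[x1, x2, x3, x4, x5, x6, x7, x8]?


Koszul resolution: beta_i(k)=C(n,i), n=8
sum_i C(8,i) = 2^8 = 256


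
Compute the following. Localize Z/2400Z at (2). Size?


2-primary part: 2400=2^5*75
Size=2^5=32


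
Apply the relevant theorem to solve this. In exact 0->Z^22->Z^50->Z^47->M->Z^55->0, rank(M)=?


Alt sum=0:
(-1)^0*22 + (-1)^1*50 + (-1)^2*47 + (-1)^3*? + (-1)^4*55=0
rank(M)=74


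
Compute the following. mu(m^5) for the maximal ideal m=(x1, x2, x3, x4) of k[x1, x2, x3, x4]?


Graded Nakayama: mu(m^d) = dim_k (m^d/m^(d+1)) = #degree-5 monomials in 4 vars
C(n+d-1,d)=C(8,5)=56


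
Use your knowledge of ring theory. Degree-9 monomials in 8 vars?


C(d+n-1,n-1)=C(16,7)=11440


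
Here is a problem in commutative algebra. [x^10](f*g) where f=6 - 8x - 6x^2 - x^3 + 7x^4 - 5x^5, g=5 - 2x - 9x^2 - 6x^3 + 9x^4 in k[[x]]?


[x^10] = sum a_i*b_j, i+j=10
Sum=0


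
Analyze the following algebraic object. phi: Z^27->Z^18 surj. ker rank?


rank(ker) = 27-18 = 9


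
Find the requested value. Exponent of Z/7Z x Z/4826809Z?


Exponent = lcm of the cyclic orders; pairwise coprime => product.
7^1*13^6=7*4826809=33787663


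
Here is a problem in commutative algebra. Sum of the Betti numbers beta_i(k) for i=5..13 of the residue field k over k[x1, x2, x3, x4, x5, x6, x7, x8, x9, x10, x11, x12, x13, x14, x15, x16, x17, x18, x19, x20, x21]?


Koszul resolution: beta_i(k)=C(n,i), n=21
C(21,5)=20349, C(21,6)=54264, C(21,7)=116280, C(21,8)=203490, C(21,9)=293930, C(21,10)=352716, C(21,11)=352716, C(21,12)=293930, C(21,13)=203490
Sum=1891165


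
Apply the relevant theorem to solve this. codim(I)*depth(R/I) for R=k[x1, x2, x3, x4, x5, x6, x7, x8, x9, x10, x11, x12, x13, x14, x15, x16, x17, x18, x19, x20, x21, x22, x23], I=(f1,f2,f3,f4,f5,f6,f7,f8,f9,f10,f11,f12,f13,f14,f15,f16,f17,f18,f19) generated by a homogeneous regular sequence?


codim=19, depth=dim(R/I)=23-19=4
Product=19*4=76


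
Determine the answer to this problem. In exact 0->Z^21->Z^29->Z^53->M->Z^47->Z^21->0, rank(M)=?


Alt sum=0:
(-1)^0*21 + (-1)^1*29 + (-1)^2*53 + (-1)^3*? + (-1)^4*47 + (-1)^5*21=0
rank(M)=71


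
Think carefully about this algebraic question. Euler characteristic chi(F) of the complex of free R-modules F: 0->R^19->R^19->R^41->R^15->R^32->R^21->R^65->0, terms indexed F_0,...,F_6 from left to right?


chi = sum (-1)^i * rank:
(-1)^0*19=19
(-1)^1*19=-19
(-1)^2*41=41
(-1)^3*15=-15
(-1)^4*32=32
(-1)^5*21=-21
(-1)^6*65=65
chi=102


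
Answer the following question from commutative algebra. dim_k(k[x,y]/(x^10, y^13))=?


Basis: x^i*y^j, i<10, j<13
10*13=130


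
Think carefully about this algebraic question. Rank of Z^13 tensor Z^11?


rank(M(x)N) = rank(M)*rank(N)
13*11 = 143


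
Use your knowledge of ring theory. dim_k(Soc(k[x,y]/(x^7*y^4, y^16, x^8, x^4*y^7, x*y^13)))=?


Socle = ann(m) = span of standard monomials u with x*u, y*u in I (staircase corners).
Minimal generators: x^8, x^7*y^4, x^4*y^7, x*y^13, y^16
Corners: y^15, x^3y^12, x^6y^6, x^7y^3
Socle dim=4


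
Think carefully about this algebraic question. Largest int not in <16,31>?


gcd(16,31)=1 => F=ab-a-b=16*31-16-31=496-47=449


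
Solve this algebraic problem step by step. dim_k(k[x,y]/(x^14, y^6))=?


Basis: x^i*y^j, i<14, j<6
14*6=84


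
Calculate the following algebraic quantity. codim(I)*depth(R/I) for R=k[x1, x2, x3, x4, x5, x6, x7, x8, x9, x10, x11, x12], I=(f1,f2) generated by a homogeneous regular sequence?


codim=2, depth=dim(R/I)=12-2=10
Product=2*10=20


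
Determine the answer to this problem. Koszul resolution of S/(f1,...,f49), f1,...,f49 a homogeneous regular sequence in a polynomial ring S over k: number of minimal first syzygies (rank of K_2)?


Regular sequence => Koszul complex is the minimal free resolution.
Syz_1 minimally generated by Koszul relations f_i*e_j - f_j*e_i (i<j): mu(Syz_1) = beta_2 = C(m,2) = m(m-1)/2
m=49
49*48/2 = 1176


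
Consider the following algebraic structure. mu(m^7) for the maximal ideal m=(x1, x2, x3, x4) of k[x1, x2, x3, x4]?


Graded Nakayama: mu(m^d) = dim_k (m^d/m^(d+1)) = #degree-7 monomials in 4 vars
C(n+d-1,d)=C(10,7)=120


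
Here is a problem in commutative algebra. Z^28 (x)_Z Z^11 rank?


rank(M(x)N) = rank(M)*rank(N)
28*11 = 308


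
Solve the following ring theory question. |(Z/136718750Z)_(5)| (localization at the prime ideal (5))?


5-primary part: 136718750=5^10*14
Size=5^10=9765625


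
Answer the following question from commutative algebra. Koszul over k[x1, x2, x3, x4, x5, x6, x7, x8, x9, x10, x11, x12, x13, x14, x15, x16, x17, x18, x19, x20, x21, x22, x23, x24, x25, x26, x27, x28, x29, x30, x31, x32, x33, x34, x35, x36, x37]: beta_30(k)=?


C(n,i)=C(37,30)=10295472


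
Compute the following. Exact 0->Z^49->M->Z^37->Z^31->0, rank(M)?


Alt sum=0:
(-1)^0*49 + (-1)^1*? + (-1)^2*37 + (-1)^3*31=0
rank(M)=55


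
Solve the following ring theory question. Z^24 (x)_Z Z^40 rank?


rank(M(x)N) = rank(M)*rank(N)
24*40 = 960


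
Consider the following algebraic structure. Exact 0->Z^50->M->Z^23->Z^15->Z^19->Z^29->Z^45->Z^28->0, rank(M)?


Alt sum=0:
(-1)^0*50 + (-1)^1*? + (-1)^2*23 + (-1)^3*15 + (-1)^4*19 + (-1)^5*29 + (-1)^6*45 + (-1)^7*28=0
rank(M)=65


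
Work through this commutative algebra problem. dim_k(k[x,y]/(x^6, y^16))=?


Basis: x^i*y^j, i<6, j<16
6*16=96


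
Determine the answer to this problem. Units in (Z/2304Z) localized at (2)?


Local ring = Z/256Z.
phi(256) = 2^7*(2-1) = 128


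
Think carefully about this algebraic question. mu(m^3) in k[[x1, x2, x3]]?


C(n+d-1,d)=C(5,3)=10


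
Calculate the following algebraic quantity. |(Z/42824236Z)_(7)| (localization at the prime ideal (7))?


7-primary part: 42824236=7^7*52
Size=7^7=823543


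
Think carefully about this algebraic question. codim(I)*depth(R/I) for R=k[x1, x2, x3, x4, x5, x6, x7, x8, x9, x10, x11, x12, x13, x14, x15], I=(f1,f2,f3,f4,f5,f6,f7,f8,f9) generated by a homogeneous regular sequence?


codim=9, depth=dim(R/I)=15-9=6
Product=9*6=54


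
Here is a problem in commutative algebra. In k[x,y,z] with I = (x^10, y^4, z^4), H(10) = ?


Need i<10, j<4, k<4 with i+j+k=10.
For each i, j ranges over max(0,10-i-3)..min(3,10-i):
  i=0: j in [7,3] -> 0
  i=1: j in [6,3] -> 0
  i=2: j in [5,3] -> 0
  i=3: j in [4,3] -> 0
  i=4: j in [3,3] -> 1
  i=5: j in [2,3] -> 2
  i=6: j in [1,3] -> 3
  i=7: j in [0,3] -> 4
  i=8: j in [0,2] -> 3
  i=9: j in [0,1] -> 2
H(10) = 0+0+0+0+1+2+3+4+3+2 = 15


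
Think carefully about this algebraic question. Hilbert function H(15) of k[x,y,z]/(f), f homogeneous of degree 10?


C(17,2)-C(7,2)=136-21=115


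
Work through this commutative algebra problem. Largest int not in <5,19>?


gcd(5,19)=1 => F=ab-a-b=5*19-5-19=95-24=71


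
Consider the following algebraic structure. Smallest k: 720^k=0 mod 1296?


720^k mod 1296:
k=1: 720
k=2: 0
First zero at k = 2


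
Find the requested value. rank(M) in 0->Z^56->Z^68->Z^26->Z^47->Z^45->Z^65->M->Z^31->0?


Alt sum=0:
(-1)^0*56 + (-1)^1*68 + (-1)^2*26 + (-1)^3*47 + (-1)^4*45 + (-1)^5*65 + (-1)^6*? + (-1)^7*31=0
rank(M)=84


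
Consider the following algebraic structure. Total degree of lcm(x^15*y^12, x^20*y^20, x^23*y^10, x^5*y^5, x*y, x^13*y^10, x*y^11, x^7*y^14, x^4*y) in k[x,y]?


lcm = componentwise max:
x: max(15,20,23,5,1,13,1,7,4)=23
y: max(12,20,10,5,1,10,11,14,1)=20
Total=23+20=43


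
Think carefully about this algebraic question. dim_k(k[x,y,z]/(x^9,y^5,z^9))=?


Basis: x^iy^jz^k, i<9,j<5,k<9
9*5*9=405


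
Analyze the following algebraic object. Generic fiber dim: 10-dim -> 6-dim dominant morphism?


dim(fiber)=dim(X)-dim(Y)=10-6=4


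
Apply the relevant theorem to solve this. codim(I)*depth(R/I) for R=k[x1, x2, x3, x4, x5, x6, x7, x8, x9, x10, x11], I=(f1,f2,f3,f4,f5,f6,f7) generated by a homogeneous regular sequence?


codim=7, depth=dim(R/I)=11-7=4
Product=7*4=28


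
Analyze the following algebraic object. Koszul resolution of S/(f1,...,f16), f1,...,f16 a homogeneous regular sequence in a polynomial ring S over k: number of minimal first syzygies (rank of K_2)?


Regular sequence => Koszul complex is the minimal free resolution.
Syz_1 minimally generated by Koszul relations f_i*e_j - f_j*e_i (i<j): mu(Syz_1) = beta_2 = C(m,2) = m(m-1)/2
m=16
16*15/2 = 120


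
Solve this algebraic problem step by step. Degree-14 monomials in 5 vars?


C(d+n-1,n-1)=C(18,4)=3060


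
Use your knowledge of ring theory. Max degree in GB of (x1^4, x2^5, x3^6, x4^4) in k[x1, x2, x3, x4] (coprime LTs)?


Pure powers, coprime LTs => already GB.
Degrees: 4, 5, 6, 4
Max=6


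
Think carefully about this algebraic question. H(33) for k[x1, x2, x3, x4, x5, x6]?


C(d+n-1,n-1)=C(38,5)=501942


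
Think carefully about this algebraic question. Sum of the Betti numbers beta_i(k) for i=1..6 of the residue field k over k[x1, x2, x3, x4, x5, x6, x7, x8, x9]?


Koszul resolution: beta_i(k)=C(n,i), n=9
C(9,1)=9, C(9,2)=36, C(9,3)=84, C(9,4)=126, C(9,5)=126, C(9,6)=84
Sum=465


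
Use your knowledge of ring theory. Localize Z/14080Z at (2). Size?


2-primary part: 14080=2^8*55
Size=2^8=256


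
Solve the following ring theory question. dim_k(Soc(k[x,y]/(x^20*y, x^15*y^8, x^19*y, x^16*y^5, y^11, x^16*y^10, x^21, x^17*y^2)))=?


Socle = ann(m) = span of standard monomials u with x*u, y*u in I (staircase corners).
Redundant generators: x^20*y, x^16*y^10
Minimal generators: x^21, x^19*y, x^17*y^2, x^16*y^5, x^15*y^8, y^11
Corners: x^14y^10, x^15y^7, x^16y^4, x^18y, x^20
Socle dim=5


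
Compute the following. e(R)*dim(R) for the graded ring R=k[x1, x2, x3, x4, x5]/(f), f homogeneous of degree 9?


e(R)=deg(f)=9, dim(R)=5-1=4
e*dim=9*4=36


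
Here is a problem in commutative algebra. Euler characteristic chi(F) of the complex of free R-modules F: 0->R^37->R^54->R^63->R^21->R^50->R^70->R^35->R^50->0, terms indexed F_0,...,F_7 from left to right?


chi = sum (-1)^i * rank:
(-1)^0*37=37
(-1)^1*54=-54
(-1)^2*63=63
(-1)^3*21=-21
(-1)^4*50=50
(-1)^5*70=-70
(-1)^6*35=35
(-1)^7*50=-50
chi=-10


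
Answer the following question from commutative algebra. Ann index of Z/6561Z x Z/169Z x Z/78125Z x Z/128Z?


Exponent = lcm of the cyclic orders; pairwise coprime => product.
3^8*13^2*5^7*2^7=6561*169*78125*128=11088090000000


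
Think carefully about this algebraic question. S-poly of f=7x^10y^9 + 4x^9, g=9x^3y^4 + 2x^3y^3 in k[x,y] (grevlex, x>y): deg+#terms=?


LT(f)=7x^10y^9, LT(g)=9x^3y^4
lcm(LM)=x^10y^9
S(f,g) (scaled by 63 to clear denominators) = 9*f - 7x^7y^5*g = -14x^10y^8 + 36x^9
2 terms, deg 18.
18+2=20


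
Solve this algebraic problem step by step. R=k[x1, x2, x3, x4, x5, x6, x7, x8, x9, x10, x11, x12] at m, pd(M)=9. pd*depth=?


pd+depth=12
depth=12-9=3
pd*depth=9*3=27


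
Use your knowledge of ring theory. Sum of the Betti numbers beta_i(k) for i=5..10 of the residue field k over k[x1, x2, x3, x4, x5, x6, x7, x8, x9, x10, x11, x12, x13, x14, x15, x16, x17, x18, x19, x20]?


Koszul resolution: beta_i(k)=C(n,i), n=20
C(20,5)=15504, C(20,6)=38760, C(20,7)=77520, C(20,8)=125970, C(20,9)=167960, C(20,10)=184756
Sum=610470


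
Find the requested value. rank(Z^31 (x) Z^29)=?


rank(M(x)N) = rank(M)*rank(N)
31*29 = 899


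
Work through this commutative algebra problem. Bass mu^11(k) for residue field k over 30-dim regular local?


C(n,i)=C(30,11)=54627300


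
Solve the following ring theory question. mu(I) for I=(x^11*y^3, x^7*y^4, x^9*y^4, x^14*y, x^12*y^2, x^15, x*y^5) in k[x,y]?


Remove redundant (divisible by others).
x^9*y^4 redundant.
Min: x^15, x^14*y, x^12*y^2, x^11*y^3, x^7*y^4, x*y^5
Count=6


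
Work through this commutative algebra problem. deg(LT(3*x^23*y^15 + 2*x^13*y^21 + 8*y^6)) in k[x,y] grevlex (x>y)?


LT: 3*x^23*y^15
deg_x=23, deg_y=15
Total=23+15=38


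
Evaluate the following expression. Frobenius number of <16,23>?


gcd(16,23)=1 => F=ab-a-b=16*23-16-23=368-39=329


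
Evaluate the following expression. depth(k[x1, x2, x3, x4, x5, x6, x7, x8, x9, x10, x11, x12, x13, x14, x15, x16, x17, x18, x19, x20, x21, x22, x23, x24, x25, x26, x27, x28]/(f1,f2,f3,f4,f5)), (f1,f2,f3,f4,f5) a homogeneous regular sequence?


depth(R)=28
depth(R/I)=28-5=23


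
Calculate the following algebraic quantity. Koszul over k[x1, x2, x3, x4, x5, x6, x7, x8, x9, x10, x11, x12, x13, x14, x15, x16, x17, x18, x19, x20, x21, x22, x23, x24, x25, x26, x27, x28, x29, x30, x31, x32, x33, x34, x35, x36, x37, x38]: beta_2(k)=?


C(n,i)=C(38,2)=703


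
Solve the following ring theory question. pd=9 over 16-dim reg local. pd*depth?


pd+depth=16
depth=16-9=7
pd*depth=9*7=63


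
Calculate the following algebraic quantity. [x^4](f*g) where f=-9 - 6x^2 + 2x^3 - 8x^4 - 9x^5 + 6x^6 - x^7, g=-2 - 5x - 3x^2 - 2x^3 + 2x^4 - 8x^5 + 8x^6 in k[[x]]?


[x^4] = sum a_i*b_j, i+j=4
  -9*2=-18
  -6*-3=18
  2*-5=-10
  -8*-2=16
Sum=6


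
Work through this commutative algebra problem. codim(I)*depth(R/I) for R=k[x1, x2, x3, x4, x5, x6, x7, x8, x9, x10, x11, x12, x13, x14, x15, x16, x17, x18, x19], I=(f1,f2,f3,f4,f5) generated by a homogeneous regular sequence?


codim=5, depth=dim(R/I)=19-5=14
Product=5*14=70


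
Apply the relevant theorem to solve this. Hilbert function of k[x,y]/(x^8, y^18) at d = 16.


k[x,y], I = (x^8, y^18), d = 16
Need i < 8 and d-i < 18.
Range: 0 <= i <= 7.
H(16) = 8


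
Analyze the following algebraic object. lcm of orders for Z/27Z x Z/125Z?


Exponent = lcm of the cyclic orders; pairwise coprime => product.
3^3*5^3=27*125=3375


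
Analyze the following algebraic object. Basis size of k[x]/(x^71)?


Basis: 1,x,...,x^70
dim=71


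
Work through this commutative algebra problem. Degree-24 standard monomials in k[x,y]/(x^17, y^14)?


k[x,y], I = (x^17, y^14), d = 24
Need i < 17 and d-i < 14.
Range: 11 <= i <= 16.
H(24) = 6


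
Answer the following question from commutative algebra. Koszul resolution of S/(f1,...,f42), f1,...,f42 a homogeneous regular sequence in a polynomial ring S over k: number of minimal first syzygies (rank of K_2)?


Regular sequence => Koszul complex is the minimal free resolution.
Syz_1 minimally generated by Koszul relations f_i*e_j - f_j*e_i (i<j): mu(Syz_1) = beta_2 = C(m,2) = m(m-1)/2
m=42
42*41/2 = 861


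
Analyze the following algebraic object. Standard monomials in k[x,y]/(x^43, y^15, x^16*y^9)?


k[x,y]/I, I = (x^43, y^15, x^16*y^9)
Rect: 43x15=645. Corner: (43-16)x(15-9)=162.
dim = 645-162 = 483


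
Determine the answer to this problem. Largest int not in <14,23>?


gcd(14,23)=1 => F=ab-a-b=14*23-14-23=322-37=285


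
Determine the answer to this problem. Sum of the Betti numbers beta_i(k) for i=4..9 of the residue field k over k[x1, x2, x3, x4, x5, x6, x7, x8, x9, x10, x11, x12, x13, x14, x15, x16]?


Koszul resolution: beta_i(k)=C(n,i), n=16
C(16,4)=1820, C(16,5)=4368, C(16,6)=8008, C(16,7)=11440, C(16,8)=12870, C(16,9)=11440
Sum=49946


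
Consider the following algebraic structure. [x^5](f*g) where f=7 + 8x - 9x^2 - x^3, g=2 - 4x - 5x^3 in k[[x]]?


[x^5] = sum a_i*b_j, i+j=5
  -9*-5=45
Sum=45


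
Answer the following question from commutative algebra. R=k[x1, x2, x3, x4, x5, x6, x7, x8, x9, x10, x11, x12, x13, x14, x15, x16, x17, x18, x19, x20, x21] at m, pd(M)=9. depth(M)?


pd+depth=depth(R)=21
depth=21-9=12


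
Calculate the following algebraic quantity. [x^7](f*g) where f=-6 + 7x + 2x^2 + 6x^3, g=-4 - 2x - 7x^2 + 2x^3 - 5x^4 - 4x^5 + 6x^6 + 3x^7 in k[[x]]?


[x^7] = sum a_i*b_j, i+j=7
  -6*3=-18
  7*6=42
  2*-4=-8
  6*-5=-30
Sum=-14


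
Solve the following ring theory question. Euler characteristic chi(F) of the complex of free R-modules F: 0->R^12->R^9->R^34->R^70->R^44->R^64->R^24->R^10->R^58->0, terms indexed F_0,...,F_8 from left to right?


chi = sum (-1)^i * rank:
(-1)^0*12=12
(-1)^1*9=-9
(-1)^2*34=34
(-1)^3*70=-70
(-1)^4*44=44
(-1)^5*64=-64
(-1)^6*24=24
(-1)^7*10=-10
(-1)^8*58=58
chi=19


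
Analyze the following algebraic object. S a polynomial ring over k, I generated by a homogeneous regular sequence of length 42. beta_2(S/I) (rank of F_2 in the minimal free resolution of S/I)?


Regular sequence => Koszul complex is the minimal free resolution.
Syz_1 minimally generated by Koszul relations f_i*e_j - f_j*e_i (i<j): mu(Syz_1) = beta_2 = C(m,2) = m(m-1)/2
m=42
42*41/2 = 861


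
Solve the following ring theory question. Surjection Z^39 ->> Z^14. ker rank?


rank(ker) = 39-14 = 25


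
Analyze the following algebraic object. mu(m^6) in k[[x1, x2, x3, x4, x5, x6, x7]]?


C(n+d-1,d)=C(12,6)=924


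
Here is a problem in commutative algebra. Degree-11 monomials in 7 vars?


C(d+n-1,n-1)=C(17,6)=12376


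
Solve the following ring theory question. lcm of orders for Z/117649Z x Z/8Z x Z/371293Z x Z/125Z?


Exponent = lcm of the cyclic orders; pairwise coprime => product.
7^6*2^3*13^5*5^3=117649*8*371293*125=43682250157000


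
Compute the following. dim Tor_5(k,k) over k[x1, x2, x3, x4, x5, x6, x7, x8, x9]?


Koszul: C(n,i)=C(9,5)=126


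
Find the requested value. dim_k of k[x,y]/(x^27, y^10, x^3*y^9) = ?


k[x,y]/I, I = (x^27, y^10, x^3*y^9)
Rect: 27x10=270. Corner: (27-3)x(10-9)=24.
dim = 270-24 = 246


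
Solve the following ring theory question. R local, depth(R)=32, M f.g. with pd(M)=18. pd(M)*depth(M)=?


pd+depth=32
depth=32-18=14
pd*depth=18*14=252


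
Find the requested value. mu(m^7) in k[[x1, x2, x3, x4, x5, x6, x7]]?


C(n+d-1,d)=C(13,7)=1716


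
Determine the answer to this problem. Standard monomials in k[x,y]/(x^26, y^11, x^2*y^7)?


k[x,y]/I, I = (x^26, y^11, x^2*y^7)
Rect: 26x11=286. Corner: (26-2)x(11-7)=96.
dim = 286-96 = 190


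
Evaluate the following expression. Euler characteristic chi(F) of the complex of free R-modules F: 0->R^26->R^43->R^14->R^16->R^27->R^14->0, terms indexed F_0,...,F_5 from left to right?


chi = sum (-1)^i * rank:
(-1)^0*26=26
(-1)^1*43=-43
(-1)^2*14=14
(-1)^3*16=-16
(-1)^4*27=27
(-1)^5*14=-14
chi=-6


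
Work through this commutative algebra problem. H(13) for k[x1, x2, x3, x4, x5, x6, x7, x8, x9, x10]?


C(d+n-1,n-1)=C(22,9)=497420


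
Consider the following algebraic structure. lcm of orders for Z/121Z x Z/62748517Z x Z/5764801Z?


Exponent = lcm of the cyclic orders; pairwise coprime => product.
11^2*13^7*7^8=121*62748517*5764801=43769658339564157


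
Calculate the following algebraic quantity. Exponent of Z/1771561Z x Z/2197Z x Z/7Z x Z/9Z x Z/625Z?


Exponent = lcm of the cyclic orders; pairwise coprime => product.
11^6*13^3*7^1*3^2*5^4=1771561*2197*7*9*625=153252205981875


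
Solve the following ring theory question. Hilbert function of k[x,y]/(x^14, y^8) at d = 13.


k[x,y], I = (x^14, y^8), d = 13
Need i < 14 and d-i < 8.
Range: 6 <= i <= 13.
H(13) = 8


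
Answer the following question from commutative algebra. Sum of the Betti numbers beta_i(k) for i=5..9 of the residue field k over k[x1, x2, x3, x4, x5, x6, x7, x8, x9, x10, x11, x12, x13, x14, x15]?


Koszul resolution: beta_i(k)=C(n,i), n=15
C(15,5)=3003, C(15,6)=5005, C(15,7)=6435, C(15,8)=6435, C(15,9)=5005
Sum=25883


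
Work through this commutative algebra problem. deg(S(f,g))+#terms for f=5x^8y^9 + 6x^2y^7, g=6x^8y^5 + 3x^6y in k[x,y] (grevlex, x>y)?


LT(f)=5x^8y^9, LT(g)=6x^8y^5
lcm(LM)=x^8y^9
S(f,g) (scaled by 30 to clear denominators) = 6*f - 5y^4*g = -15x^6y^5 + 36x^2y^7
2 terms, deg 11.
11+2=13


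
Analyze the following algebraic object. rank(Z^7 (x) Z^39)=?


rank(M(x)N) = rank(M)*rank(N)
7*39 = 273


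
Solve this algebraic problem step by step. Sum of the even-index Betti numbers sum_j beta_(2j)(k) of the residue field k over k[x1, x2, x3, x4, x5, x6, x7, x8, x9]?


Koszul resolution: beta_i(k)=C(n,i), n=9
sum_even C(9,i) = 2^(n-1) = 2^8 = 256


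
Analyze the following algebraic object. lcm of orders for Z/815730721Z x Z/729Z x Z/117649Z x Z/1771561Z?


Exponent = lcm of the cyclic orders; pairwise coprime => product.
13^8*3^6*7^6*11^6=815730721*729*117649*1771561=123942056480868754329201


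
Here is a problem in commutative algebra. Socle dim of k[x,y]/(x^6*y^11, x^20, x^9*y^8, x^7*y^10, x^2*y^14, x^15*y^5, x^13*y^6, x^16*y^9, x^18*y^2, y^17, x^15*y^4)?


Socle = ann(m) = span of standard monomials u with x*u, y*u in I (staircase corners).
Redundant generators: x^15*y^5, x^16*y^9
Minimal generators: x^20, x^18*y^2, x^15*y^4, x^13*y^6, x^9*y^8, x^7*y^10, x^6*y^11, x^2*y^14, y^17
Corners: xy^16, x^5y^13, x^6y^10, x^8y^9, x^12y^7, x^14y^5, x^17y^3, x^19y
Socle dim=8


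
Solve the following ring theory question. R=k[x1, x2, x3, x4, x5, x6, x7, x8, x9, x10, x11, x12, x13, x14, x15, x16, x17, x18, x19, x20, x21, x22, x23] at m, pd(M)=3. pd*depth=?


pd+depth=23
depth=23-3=20
pd*depth=3*20=60


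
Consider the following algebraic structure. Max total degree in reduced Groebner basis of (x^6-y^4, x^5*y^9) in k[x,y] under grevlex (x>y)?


LT(f1)=x^6, LT(f2)=x^5y^9, lcm=x^6y^9
S(f1,f2) = y^9*f1 - x^1*f2 = -y^13
Reduced GB = {f1, f2, y^13}; degrees 6, 14, 13
Max = 14


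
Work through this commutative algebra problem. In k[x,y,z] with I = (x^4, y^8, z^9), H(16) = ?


Need i<4, j<8, k<9 with i+j+k=16.
For each i, j ranges over max(0,16-i-8)..min(7,16-i):
  i=0: j in [8,7] -> 0
  i=1: j in [7,7] -> 1
  i=2: j in [6,7] -> 2
  i=3: j in [5,7] -> 3
H(16) = 0+1+2+3 = 6


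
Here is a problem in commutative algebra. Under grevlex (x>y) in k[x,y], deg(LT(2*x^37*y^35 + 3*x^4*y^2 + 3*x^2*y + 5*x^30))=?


LT: 2*x^37*y^35
deg_x=37, deg_y=35
Total=37+35=72


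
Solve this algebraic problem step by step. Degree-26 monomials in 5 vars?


C(d+n-1,n-1)=C(30,4)=27405


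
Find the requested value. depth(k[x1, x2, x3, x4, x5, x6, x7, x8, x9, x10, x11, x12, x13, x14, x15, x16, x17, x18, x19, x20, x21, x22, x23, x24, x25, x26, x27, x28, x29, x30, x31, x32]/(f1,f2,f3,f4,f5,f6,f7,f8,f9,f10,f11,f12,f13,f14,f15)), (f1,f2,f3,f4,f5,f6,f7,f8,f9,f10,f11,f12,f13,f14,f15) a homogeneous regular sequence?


depth(R)=32
depth(R/I)=32-15=17


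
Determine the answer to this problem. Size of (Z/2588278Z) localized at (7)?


7-primary part: 2588278=7^6*22
Size=7^6=117649


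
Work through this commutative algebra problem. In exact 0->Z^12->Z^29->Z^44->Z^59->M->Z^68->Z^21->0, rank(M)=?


Alt sum=0:
(-1)^0*12 + (-1)^1*29 + (-1)^2*44 + (-1)^3*59 + (-1)^4*? + (-1)^5*68 + (-1)^6*21=0
rank(M)=79


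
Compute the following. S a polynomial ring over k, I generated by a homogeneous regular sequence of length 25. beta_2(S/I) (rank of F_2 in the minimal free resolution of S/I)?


Regular sequence => Koszul complex is the minimal free resolution.
Syz_1 minimally generated by Koszul relations f_i*e_j - f_j*e_i (i<j): mu(Syz_1) = beta_2 = C(m,2) = m(m-1)/2
m=25
25*24/2 = 300


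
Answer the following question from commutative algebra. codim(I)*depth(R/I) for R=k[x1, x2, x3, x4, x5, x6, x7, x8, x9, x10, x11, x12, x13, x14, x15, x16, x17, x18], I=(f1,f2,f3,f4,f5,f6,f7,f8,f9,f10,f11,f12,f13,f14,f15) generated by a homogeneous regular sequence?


codim=15, depth=dim(R/I)=18-15=3
Product=15*3=45


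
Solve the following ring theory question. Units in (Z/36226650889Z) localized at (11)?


Local ring = Z/214358881Z.
phi(214358881) = 11^7*(11-1) = 194871710


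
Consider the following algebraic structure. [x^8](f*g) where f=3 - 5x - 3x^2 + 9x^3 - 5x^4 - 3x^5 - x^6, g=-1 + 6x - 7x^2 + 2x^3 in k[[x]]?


[x^8] = sum a_i*b_j, i+j=8
  -3*2=-6
  -1*-7=7
Sum=1


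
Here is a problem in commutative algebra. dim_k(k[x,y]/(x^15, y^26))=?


Basis: x^i*y^j, i<15, j<26
15*26=390


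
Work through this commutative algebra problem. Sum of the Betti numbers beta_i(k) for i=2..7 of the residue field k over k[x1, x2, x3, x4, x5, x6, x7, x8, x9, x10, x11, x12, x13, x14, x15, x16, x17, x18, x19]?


Koszul resolution: beta_i(k)=C(n,i), n=19
C(19,2)=171, C(19,3)=969, C(19,4)=3876, C(19,5)=11628, C(19,6)=27132, C(19,7)=50388
Sum=94164


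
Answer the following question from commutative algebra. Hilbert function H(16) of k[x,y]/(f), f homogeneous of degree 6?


H(t)=d for t>=d-1.
d=6, t=16
H(16)=6


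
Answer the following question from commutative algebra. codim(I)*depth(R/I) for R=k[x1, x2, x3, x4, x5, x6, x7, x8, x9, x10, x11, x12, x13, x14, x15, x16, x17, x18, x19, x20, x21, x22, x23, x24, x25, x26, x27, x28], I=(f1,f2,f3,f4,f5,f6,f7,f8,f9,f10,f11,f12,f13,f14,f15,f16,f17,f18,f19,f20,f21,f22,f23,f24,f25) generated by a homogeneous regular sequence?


codim=25, depth=dim(R/I)=28-25=3
Product=25*3=75


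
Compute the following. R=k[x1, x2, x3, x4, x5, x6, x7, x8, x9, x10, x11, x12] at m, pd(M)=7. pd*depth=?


pd+depth=12
depth=12-7=5
pd*depth=7*5=35


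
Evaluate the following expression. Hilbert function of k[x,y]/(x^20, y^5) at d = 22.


k[x,y], I = (x^20, y^5), d = 22
Need i < 20 and d-i < 5.
Range: 18 <= i <= 19.
H(22) = 2


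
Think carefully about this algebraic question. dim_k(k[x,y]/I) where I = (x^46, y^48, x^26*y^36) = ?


k[x,y]/I, I = (x^46, y^48, x^26*y^36)
Rect: 46x48=2208. Corner: (46-26)x(48-36)=240.
dim = 2208-240 = 1968


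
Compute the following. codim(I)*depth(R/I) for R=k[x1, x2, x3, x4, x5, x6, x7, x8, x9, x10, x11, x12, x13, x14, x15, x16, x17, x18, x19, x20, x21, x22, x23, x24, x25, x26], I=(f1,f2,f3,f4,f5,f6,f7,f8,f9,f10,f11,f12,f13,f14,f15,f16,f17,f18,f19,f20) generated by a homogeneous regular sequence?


codim=20, depth=dim(R/I)=26-20=6
Product=20*6=120


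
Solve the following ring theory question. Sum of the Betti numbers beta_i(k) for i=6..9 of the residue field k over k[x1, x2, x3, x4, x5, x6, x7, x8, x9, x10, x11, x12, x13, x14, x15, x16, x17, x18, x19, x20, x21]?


Koszul resolution: beta_i(k)=C(n,i), n=21
C(21,6)=54264, C(21,7)=116280, C(21,8)=203490, C(21,9)=293930
Sum=667964


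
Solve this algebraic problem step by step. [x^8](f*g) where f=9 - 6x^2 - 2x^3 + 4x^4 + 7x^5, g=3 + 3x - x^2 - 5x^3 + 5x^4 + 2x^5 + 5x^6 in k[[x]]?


[x^8] = sum a_i*b_j, i+j=8
  -6*5=-30
  -2*2=-4
  4*5=20
  7*-5=-35
Sum=-49


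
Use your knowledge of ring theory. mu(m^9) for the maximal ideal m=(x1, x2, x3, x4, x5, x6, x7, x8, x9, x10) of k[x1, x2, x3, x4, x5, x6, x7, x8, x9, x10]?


Graded Nakayama: mu(m^d) = dim_k (m^d/m^(d+1)) = #degree-9 monomials in 10 vars
C(n+d-1,d)=C(18,9)=48620


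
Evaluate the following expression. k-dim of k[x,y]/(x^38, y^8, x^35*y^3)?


k[x,y]/I, I = (x^38, y^8, x^35*y^3)
Rect: 38x8=304. Corner: (38-35)x(8-3)=15.
dim = 304-15 = 289


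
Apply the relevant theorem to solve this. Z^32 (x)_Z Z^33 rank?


rank(M(x)N) = rank(M)*rank(N)
32*33 = 1056


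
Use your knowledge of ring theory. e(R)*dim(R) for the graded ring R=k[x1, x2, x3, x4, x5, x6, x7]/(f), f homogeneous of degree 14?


e(R)=deg(f)=14, dim(R)=7-1=6
e*dim=14*6=84


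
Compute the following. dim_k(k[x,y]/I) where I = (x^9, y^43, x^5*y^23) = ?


k[x,y]/I, I = (x^9, y^43, x^5*y^23)
Rect: 9x43=387. Corner: (9-5)x(43-23)=80.
dim = 387-80 = 307


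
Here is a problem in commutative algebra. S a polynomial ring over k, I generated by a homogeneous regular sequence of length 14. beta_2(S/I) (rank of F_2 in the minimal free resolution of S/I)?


Regular sequence => Koszul complex is the minimal free resolution.
Syz_1 minimally generated by Koszul relations f_i*e_j - f_j*e_i (i<j): mu(Syz_1) = beta_2 = C(m,2) = m(m-1)/2
m=14
14*13/2 = 91


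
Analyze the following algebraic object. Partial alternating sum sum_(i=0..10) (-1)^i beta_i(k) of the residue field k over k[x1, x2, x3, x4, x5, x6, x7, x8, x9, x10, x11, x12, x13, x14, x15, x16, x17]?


Koszul resolution: beta_i(k)=C(n,i), n=17
sum_(i=0..p) (-1)^i C(n,i) = (-1)^p C(n-1,p)
(-1)^10*C(16,10) = (-1)^10*8008 = 8008


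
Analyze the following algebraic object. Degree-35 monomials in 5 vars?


C(d+n-1,n-1)=C(39,4)=82251


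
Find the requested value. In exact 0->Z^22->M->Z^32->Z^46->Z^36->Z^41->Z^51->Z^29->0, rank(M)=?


Alt sum=0:
(-1)^0*22 + (-1)^1*? + (-1)^2*32 + (-1)^3*46 + (-1)^4*36 + (-1)^5*41 + (-1)^6*51 + (-1)^7*29=0
rank(M)=25


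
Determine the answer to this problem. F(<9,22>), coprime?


gcd(9,22)=1 => F=ab-a-b=9*22-9-22=198-31=167


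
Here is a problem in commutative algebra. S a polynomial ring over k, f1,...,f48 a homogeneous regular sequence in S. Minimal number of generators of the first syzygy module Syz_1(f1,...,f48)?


Regular sequence => Koszul complex is the minimal free resolution.
Syz_1 minimally generated by Koszul relations f_i*e_j - f_j*e_i (i<j): mu(Syz_1) = beta_2 = C(m,2) = m(m-1)/2
m=48
48*47/2 = 1128


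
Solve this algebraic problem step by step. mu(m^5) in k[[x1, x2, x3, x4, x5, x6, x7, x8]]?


C(n+d-1,d)=C(12,5)=792


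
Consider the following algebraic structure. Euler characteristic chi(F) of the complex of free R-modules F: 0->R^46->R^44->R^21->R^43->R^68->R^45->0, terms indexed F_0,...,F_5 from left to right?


chi = sum (-1)^i * rank:
(-1)^0*46=46
(-1)^1*44=-44
(-1)^2*21=21
(-1)^3*43=-43
(-1)^4*68=68
(-1)^5*45=-45
chi=3


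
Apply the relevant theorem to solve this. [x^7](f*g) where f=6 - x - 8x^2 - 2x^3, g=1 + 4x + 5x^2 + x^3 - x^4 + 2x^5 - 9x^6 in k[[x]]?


[x^7] = sum a_i*b_j, i+j=7
  -1*-9=9
  -8*2=-16
  -2*-1=2
Sum=-5


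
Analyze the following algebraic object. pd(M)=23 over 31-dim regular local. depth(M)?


pd+depth=depth(R)=31
depth=31-23=8


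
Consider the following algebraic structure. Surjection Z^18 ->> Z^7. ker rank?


rank(ker) = 18-7 = 11


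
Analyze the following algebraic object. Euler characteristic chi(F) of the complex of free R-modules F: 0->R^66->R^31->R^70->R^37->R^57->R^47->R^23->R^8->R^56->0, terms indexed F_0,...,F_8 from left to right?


chi = sum (-1)^i * rank:
(-1)^0*66=66
(-1)^1*31=-31
(-1)^2*70=70
(-1)^3*37=-37
(-1)^4*57=57
(-1)^5*47=-47
(-1)^6*23=23
(-1)^7*8=-8
(-1)^8*56=56
chi=149


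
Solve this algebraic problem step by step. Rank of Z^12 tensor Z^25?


rank(M(x)N) = rank(M)*rank(N)
12*25 = 300


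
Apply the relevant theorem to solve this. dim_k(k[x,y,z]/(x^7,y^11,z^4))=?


Basis: x^iy^jz^k, i<7,j<11,k<4
7*11*4=308


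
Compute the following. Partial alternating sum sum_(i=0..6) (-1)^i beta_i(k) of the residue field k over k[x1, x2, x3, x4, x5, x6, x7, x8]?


Koszul resolution: beta_i(k)=C(n,i), n=8
sum_(i=0..p) (-1)^i C(n,i) = (-1)^p C(n-1,p)
(-1)^6*C(7,6) = (-1)^6*7 = 7


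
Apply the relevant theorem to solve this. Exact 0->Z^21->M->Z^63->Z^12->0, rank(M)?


Alt sum=0:
(-1)^0*21 + (-1)^1*? + (-1)^2*63 + (-1)^3*12=0
rank(M)=72


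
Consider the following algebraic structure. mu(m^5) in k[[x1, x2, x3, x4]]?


C(n+d-1,d)=C(8,5)=56


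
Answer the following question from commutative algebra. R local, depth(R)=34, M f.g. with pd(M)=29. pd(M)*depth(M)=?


pd+depth=34
depth=34-29=5
pd*depth=29*5=145


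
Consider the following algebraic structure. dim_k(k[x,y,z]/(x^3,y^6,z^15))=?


Basis: x^iy^jz^k, i<3,j<6,k<15
3*6*15=270


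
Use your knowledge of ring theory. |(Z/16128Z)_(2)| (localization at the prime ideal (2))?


2-primary part: 16128=2^8*63
Size=2^8=256


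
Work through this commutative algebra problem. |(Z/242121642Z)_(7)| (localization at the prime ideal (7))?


7-primary part: 242121642=7^9*6
Size=7^9=40353607


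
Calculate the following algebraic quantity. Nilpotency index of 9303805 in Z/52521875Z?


9303805^k mod 52521875:
k=1: 9303805
k=2: 10509275
k=3: 52178875
k=4: 24010000
k=5: 0
First zero at k = 5


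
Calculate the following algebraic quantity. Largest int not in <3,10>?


gcd(3,10)=1 => F=ab-a-b=3*10-3-10=30-13=17


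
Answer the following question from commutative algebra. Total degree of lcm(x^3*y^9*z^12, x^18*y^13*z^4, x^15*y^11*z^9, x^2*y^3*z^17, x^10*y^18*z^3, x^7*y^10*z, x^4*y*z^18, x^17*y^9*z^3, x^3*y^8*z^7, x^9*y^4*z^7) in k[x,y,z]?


lcm = componentwise max:
x: max(3,18,15,2,10,7,4,17,3,9)=18
y: max(9,13,11,3,18,10,1,9,8,4)=18
z: max(12,4,9,17,3,1,18,3,7,7)=18
Total=18+18+18=54


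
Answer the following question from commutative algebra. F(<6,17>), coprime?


gcd(6,17)=1 => F=ab-a-b=6*17-6-17=102-23=79


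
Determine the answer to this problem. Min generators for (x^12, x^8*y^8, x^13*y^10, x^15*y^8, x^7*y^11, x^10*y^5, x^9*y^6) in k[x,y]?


Remove redundant (divisible by others).
x^15*y^8 redundant.
x^13*y^10 redundant.
Min: x^12, x^10*y^5, x^9*y^6, x^8*y^8, x^7*y^11
Count=5


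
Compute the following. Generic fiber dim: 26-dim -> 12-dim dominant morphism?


dim(fiber)=dim(X)-dim(Y)=26-12=14


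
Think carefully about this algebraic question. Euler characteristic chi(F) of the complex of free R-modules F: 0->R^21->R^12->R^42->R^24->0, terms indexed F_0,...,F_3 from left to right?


chi = sum (-1)^i * rank:
(-1)^0*21=21
(-1)^1*12=-12
(-1)^2*42=42
(-1)^3*24=-24
chi=27


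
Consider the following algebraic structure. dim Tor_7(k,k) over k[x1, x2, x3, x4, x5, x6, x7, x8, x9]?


Koszul: C(n,i)=C(9,7)=36


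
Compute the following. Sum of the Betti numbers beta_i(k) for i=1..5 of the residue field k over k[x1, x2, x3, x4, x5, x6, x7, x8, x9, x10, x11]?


Koszul resolution: beta_i(k)=C(n,i), n=11
C(11,1)=11, C(11,2)=55, C(11,3)=165, C(11,4)=330, C(11,5)=462
Sum=1023


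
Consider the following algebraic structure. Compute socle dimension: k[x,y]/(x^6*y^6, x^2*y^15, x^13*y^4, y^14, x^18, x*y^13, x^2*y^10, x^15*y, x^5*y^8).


Socle = ann(m) = span of standard monomials u with x*u, y*u in I (staircase corners).
Redundant generators: x^2*y^15
Minimal generators: x^18, x^15*y, x^13*y^4, x^6*y^6, x^5*y^8, x^2*y^10, x*y^13, y^14
Corners: y^13, xy^12, x^4y^9, x^5y^7, x^12y^5, x^14y^3, x^17
Socle dim=7


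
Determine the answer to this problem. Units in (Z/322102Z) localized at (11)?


Local ring = Z/161051Z.
phi(161051) = 11^4*(11-1) = 146410


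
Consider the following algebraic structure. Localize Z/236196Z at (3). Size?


3-primary part: 236196=3^10*4
Size=3^10=59049


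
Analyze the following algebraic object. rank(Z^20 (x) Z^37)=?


rank(M(x)N) = rank(M)*rank(N)
20*37 = 740


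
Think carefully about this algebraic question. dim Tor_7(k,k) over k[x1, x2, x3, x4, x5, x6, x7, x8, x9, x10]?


Koszul: C(n,i)=C(10,7)=120


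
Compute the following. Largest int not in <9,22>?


gcd(9,22)=1 => F=ab-a-b=9*22-9-22=198-31=167


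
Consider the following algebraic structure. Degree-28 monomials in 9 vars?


C(d+n-1,n-1)=C(36,8)=30260340


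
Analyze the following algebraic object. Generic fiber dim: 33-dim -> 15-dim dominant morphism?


dim(fiber)=dim(X)-dim(Y)=33-15=18


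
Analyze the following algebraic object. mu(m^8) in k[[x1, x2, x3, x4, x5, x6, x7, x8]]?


C(n+d-1,d)=C(15,8)=6435


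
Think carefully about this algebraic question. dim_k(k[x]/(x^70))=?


Basis: 1,x,...,x^69
dim=70


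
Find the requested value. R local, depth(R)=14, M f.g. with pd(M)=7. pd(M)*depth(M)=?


pd+depth=14
depth=14-7=7
pd*depth=7*7=49


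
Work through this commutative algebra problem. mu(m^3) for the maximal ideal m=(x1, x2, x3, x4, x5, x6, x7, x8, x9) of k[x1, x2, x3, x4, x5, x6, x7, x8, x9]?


Graded Nakayama: mu(m^d) = dim_k (m^d/m^(d+1)) = #degree-3 monomials in 9 vars
C(n+d-1,d)=C(11,3)=165


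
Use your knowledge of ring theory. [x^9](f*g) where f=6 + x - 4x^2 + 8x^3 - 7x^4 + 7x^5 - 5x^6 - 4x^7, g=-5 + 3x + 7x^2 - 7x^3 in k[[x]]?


[x^9] = sum a_i*b_j, i+j=9
  -5*-7=35
  -4*7=-28
Sum=7


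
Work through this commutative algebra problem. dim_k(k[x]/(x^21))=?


Basis: 1,x,...,x^20
dim=21


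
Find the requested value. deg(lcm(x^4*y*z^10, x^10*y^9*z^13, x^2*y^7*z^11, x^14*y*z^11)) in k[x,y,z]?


lcm = componentwise max:
x: max(4,10,2,14)=14
y: max(1,9,7,1)=9
z: max(10,13,11,11)=13
Total=14+9+13=36


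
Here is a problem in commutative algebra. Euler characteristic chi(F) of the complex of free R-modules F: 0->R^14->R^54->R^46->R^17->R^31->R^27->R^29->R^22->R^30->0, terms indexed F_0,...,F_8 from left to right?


chi = sum (-1)^i * rank:
(-1)^0*14=14
(-1)^1*54=-54
(-1)^2*46=46
(-1)^3*17=-17
(-1)^4*31=31
(-1)^5*27=-27
(-1)^6*29=29
(-1)^7*22=-22
(-1)^8*30=30
chi=30


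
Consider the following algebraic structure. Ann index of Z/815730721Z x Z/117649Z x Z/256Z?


Exponent = lcm of the cyclic orders; pairwise coprime => product.
13^8*7^6*2^8=815730721*117649*256=24568295320301824


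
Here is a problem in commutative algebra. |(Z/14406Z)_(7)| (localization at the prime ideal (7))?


7-primary part: 14406=7^4*6
Size=7^4=2401


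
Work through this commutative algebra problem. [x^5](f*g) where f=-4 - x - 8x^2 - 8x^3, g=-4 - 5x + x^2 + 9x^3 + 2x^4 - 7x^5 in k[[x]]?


[x^5] = sum a_i*b_j, i+j=5
  -4*-7=28
  -1*2=-2
  -8*9=-72
  -8*1=-8
Sum=-54


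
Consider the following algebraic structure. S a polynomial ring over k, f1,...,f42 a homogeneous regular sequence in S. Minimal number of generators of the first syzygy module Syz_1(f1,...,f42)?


Regular sequence => Koszul complex is the minimal free resolution.
Syz_1 minimally generated by Koszul relations f_i*e_j - f_j*e_i (i<j): mu(Syz_1) = beta_2 = C(m,2) = m(m-1)/2
m=42
42*41/2 = 861


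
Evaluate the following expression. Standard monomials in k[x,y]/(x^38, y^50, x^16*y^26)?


k[x,y]/I, I = (x^38, y^50, x^16*y^26)
Rect: 38x50=1900. Corner: (38-16)x(50-26)=528.
dim = 1900-528 = 1372


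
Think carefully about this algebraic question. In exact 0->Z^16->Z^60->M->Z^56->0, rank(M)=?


Alt sum=0:
(-1)^0*16 + (-1)^1*60 + (-1)^2*? + (-1)^3*56=0
rank(M)=100


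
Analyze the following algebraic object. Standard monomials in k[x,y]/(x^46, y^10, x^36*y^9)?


k[x,y]/I, I = (x^46, y^10, x^36*y^9)
Rect: 46x10=460. Corner: (46-36)x(10-9)=10.
dim = 460-10 = 450
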